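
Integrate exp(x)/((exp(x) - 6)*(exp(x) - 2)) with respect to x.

Let u = e^x, du = e^x dx.
The integral becomes ∫ du/((u-2)(u-6)); decompose into partial fractions.

log(exp(x) - 6)/4 - log(exp(x) - 2)/4 + C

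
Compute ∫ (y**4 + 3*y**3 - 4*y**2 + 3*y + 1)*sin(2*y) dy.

-y**4*cos(2*y)/2 + y**3*sin(2*y) - 3*y**3*cos(2*y)/2 + 9*y**2*sin(2*y)/4 + 7*y**2*cos(2*y)/2 - 7*y*sin(2*y)/2 + 3*y*cos(2*y)/4 - 3*sin(2*y)/8 - 9*cos(2*y)/4 + C

Use integration by parts with u = y**4 + 3*y**3 - 4*y**2 + 3*y + 1, dv = sin(2*y) dy, so v = -cos(2*y)/2.
Apply parts 4 times (tabular method): alternate signs, differentiate u down to 0, integrate dv up.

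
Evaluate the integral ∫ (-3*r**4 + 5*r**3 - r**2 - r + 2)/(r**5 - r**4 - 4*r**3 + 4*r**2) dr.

log(r)/4 - 3*log(r - 2)/4 - 2*log(r - 1)/3 - 11*log(r + 2)/6 - 1/(2*r) + C

Factor the denominator: r**2*(r - 2)*(r - 1)*(r + 2).
Partial-fraction decomposition: -11/(6*(r + 2)) - 2/(3*(r - 1)) - 3/(4*(r - 2)) + 1/(4*r) + 1/(2*r**2).
Integrate each term; A/(r−a) gives A·log|r−a|; A/(r−a)² gives −A/(r−a).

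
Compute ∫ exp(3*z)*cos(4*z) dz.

4*exp(3*z)*sin(4*z)/25 + 3*exp(3*z)*cos(4*z)/25 + C

Let I denote the integral. Integrate by parts with u = cos(4*z), dv = exp(3*z) dz, so v = exp(3*z)/3: I = exp(3*z)*cos(4*z)/3 + (4/3)·∫ exp(3*z)*sin(4*z) dz.
Apply parts again with u = sin(4*z), dv = exp(3*z) dz: ∫ exp(3*z)*sin(4*z) dz = exp(3*z)*sin(4*z)/3 − (4/3)·I. Substituting back brings back I: I = 4*exp(3*z)*sin(4*z)/9 + exp(3*z)*cos(4*z)/3 − (16/9)·I.
Solving for I: (1 + 16/9)·I equals the remaining terms, so I = (9/25)·(4*exp(3*z)*sin(4*z)/9 + exp(3*z)*cos(4*z)/3).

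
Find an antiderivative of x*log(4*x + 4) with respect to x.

Use integration by parts with u = log(4*x + 4), dv = x dx.
Then du = 4/(4*x + 4) dx and v = x**2/2.

x**2*log(4*x + 4)/2 - x**2/4 + x/2 - log(x + 1)/2 + C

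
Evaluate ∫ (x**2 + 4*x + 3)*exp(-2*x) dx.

(-2*x**2 - 10*x - 11)*exp(-2*x)/4 + C

Use integration by parts with u = x**2 + 4*x + 3, dv = exp(-2*x) dx, so v = -exp(-2*x)/2.
Apply parts 2 times (tabular method): alternate signs, differentiate u down to 0, integrate dv up.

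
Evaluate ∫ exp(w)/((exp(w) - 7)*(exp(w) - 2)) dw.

log(exp(w) - 7)/5 - log(exp(w) - 2)/5 + C

Let u = e^w, du = e^w dw.
The integral becomes ∫ du/((u-7)(u-2)); decompose into partial fractions.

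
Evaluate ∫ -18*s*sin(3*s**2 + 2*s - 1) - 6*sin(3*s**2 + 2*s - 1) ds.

Let u = 3*s**2 + 2*s - 1, so du = (6*s + 2) ds.
Rewriting, the integral becomes -3·∫ sin(u) du = -3·-cos(u).
Substituting back, u = 3*s**2 + 2*s - 1.

3*cos(3*s**2 + 2*s - 1) + C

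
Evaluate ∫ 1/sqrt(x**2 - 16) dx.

log(x + sqrt(x**2 - 16)) + C

Substitute x = 4·sec(θ), so dx = 4·sec(θ)*tan(θ) dθ and the radical becomes sqrt(x**2 - 16) = 4·tan(θ) by the Pythagorean identity.
Integrate the resulting trig expression in θ, then back-substitute sec(θ) = x/4, tan(θ) = sqrt(x**2 - 16)/4 (absorbing any constant into C).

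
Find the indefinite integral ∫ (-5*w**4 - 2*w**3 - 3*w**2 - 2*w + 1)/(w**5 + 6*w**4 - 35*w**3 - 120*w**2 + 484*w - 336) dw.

Factor the denominator: (w - 4)*(w - 2)*(w - 1)*(w + 6)*(w + 7).
Partial-fraction decomposition: -347/(24*(w + 7)) + 6143/(560*(w + 6)) - 11/(168*(w - 1)) + 37/(48*(w - 2)) - 133/(60*(w - 4)).
Integrate each term: A/(w−a) contributes A·log|w−a|.

-133*log(w - 4)/60 + 37*log(w - 2)/48 - 11*log(w - 1)/168 + 6143*log(w + 6)/560 - 347*log(w + 7)/24 + C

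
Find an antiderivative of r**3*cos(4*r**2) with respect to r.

Let u = r², du = 2r dr; rewrite as (1/2)∫ u^1·cos(4u) du.
Now integrate by parts 1 time.

r**2*sin(4*r**2)/8 + cos(4*r**2)/32 + C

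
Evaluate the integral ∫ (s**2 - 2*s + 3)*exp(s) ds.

(s**2 - 4*s + 7)*exp(s) + C

Use integration by parts with u = s**2 - 2*s + 3, dv = exp(s) ds, so v = exp(s).
Apply parts 2 times (tabular method): alternate signs, differentiate u down to 0, integrate dv up.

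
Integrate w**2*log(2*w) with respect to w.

w**3*(log(w) + log(2))/3 - w**3/9 + C

Use integration by parts with u = log(2*w), dv = w**2 dw.
Then du = 1/w dw and v = w**3/3.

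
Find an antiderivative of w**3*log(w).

Use integration by parts with u = log(w), dv = w**3 dw.
Then du = 1/w dw and v = w**4/4.

w**4*log(w)/4 - w**4/16 + C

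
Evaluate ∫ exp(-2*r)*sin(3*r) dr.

Let I denote the integral. Integrate by parts with u = sin(3*r), dv = exp(-2*r) dr, so v = -exp(-2*r)/2: I = -exp(-2*r)*sin(3*r)/2 + (3/2)·∫ exp(-2*r)*cos(3*r) dr.
Apply parts again with u = cos(3*r), dv = exp(-2*r) dr: ∫ exp(-2*r)*cos(3*r) dr = -exp(-2*r)*cos(3*r)/2 − (3/2)·I. Substituting back brings back I: I = -exp(-2*r)*sin(3*r)/2 - 3*exp(-2*r)*cos(3*r)/4 − (9/4)·I.
Solving for I: (1 + 9/4)·I equals the remaining terms, so I = (4/13)·(-exp(-2*r)*sin(3*r)/2 - 3*exp(-2*r)*cos(3*r)/4).

-2*exp(-2*r)*sin(3*r)/13 - 3*exp(-2*r)*cos(3*r)/13 + C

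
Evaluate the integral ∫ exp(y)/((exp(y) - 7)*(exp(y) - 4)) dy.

log(exp(y) - 7)/3 - log(exp(y) - 4)/3 + C

Let u = e^y, du = e^y dy.
The integral becomes ∫ du/((u-4)(u-7)); decompose into partial fractions.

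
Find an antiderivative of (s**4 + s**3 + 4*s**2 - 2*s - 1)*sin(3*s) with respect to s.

Use integration by parts with u = s**4 + s**3 + 4*s**2 - 2*s - 1, dv = sin(3*s) ds, so v = -cos(3*s)/3.
Apply parts 4 times (tabular method): alternate signs, differentiate u down to 0, integrate dv up.

-s**4*cos(3*s)/3 + 4*s**3*sin(3*s)/9 - s**3*cos(3*s)/3 + s**2*sin(3*s)/3 - 8*s**2*cos(3*s)/9 + 16*s*sin(3*s)/27 + 8*s*cos(3*s)/9 - 8*sin(3*s)/27 + 43*cos(3*s)/81 + C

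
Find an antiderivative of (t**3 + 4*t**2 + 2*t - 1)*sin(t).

-t**3*cos(t) + 3*t**2*sin(t) - 4*t**2*cos(t) + 8*t*sin(t) + 4*t*cos(t) - 4*sin(t) + 9*cos(t) + C

Use integration by parts with u = t**3 + 4*t**2 + 2*t - 1, dv = sin(t) dt, so v = -cos(t).
Apply parts 3 times (tabular method): alternate signs, differentiate u down to 0, integrate dv up.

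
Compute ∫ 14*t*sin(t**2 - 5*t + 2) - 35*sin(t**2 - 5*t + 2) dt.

Let u = t**2 - 5*t + 2, so du = (2*t - 5) dt.
Rewriting, the integral becomes 7·∫ sin(u) du = 7·-cos(u).
Substituting back, u = t**2 - 5*t + 2.

-7*cos(t**2 - 5*t + 2) + C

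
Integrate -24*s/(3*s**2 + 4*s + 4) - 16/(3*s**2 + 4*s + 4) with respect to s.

Let u = 3*s**2 + 4*s + 4, so du = (6*s + 4) ds.
Rewriting, the integral becomes -4·∫ 1/u du = -4·log(u).
Substituting back, u = 3*s**2 + 4*s + 4.

-4*log(3*s**2 + 4*s + 4) + C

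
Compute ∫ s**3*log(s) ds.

s**4*log(s)/4 - s**4/16 + C

Use integration by parts with u = log(s), dv = s**3 ds.
Then du = 1/s ds and v = s**4/4.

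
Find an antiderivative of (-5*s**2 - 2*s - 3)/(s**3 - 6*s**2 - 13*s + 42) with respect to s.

-131*log(s - 7)/25 + 27*log(s - 2)/25 - 21*log(s + 3)/25 + C

Factor the denominator: (s - 7)*(s - 2)*(s + 3).
Partial-fraction decomposition: -21/(25*(s + 3)) + 27/(25*(s - 2)) - 131/(25*(s - 7)).
Integrate each term: A/(s−a) contributes A·log|s−a|.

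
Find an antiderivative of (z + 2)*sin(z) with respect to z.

-z*cos(z) + sin(z) - 2*cos(z) + C

Use integration by parts with u = z + 2, dv = sin(z) dz, so v = -cos(z).
Apply parts 1 times (tabular method): alternate signs, differentiate u down to 0, integrate dv up.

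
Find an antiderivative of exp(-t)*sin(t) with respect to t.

-exp(-t)*sin(t)/2 - exp(-t)*cos(t)/2 + C

Let I denote the integral. Integrate by parts with u = sin(t), dv = exp(-t) dt, so v = -exp(-t): I = -exp(-t)*sin(t) + ∫ exp(-t)*cos(t) dt.
Apply parts again with u = cos(t), dv = exp(-t) dt: ∫ exp(-t)*cos(t) dt = -exp(-t)*cos(t) − I. Substituting back brings back I: I = -exp(-t)*sin(t) - exp(-t)*cos(t) − I.
Solving for I: (1 + 1)·I equals the remaining terms, so I = (1/2)·(-exp(-t)*sin(t) - exp(-t)*cos(t)).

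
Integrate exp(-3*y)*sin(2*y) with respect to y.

-3*exp(-3*y)*sin(2*y)/13 - 2*exp(-3*y)*cos(2*y)/13 + C

Let I denote the integral. Integrate by parts with u = sin(2*y), dv = exp(-3*y) dy, so v = -exp(-3*y)/3: I = -exp(-3*y)*sin(2*y)/3 + (2/3)·∫ exp(-3*y)*cos(2*y) dy.
Apply parts again with u = cos(2*y), dv = exp(-3*y) dy: ∫ exp(-3*y)*cos(2*y) dy = -exp(-3*y)*cos(2*y)/3 − (2/3)·I. Substituting back brings back I: I = -exp(-3*y)*sin(2*y)/3 - 2*exp(-3*y)*cos(2*y)/9 − (4/9)·I.
Solving for I: (1 + 4/9)·I equals the remaining terms, so I = (9/13)·(-exp(-3*y)*sin(2*y)/3 - 2*exp(-3*y)*cos(2*y)/9).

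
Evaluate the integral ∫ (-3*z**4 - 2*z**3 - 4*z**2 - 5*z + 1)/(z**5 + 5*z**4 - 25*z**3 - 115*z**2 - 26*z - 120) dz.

Factor the denominator: (z - 5)*(z + 4)*(z + 6)*(z**2 + 1).
Partial-fraction decomposition: (33*z - 13)/(1258*(z**2 + 1)) - 3569/(814*(z + 6)) + 683/(306*(z + 4)) - 173/(198*(z - 5)).
Integrate each term; A/(z−a) gives A·log|z−a|; the (Bz+D)/(z²+p²) term gives a log and an atan.

-173*log(z - 5)/198 + 683*log(z + 4)/306 - 3569*log(z + 6)/814 + 33*log(z**2 + 1)/2516 - 13*atan(z)/1258 + C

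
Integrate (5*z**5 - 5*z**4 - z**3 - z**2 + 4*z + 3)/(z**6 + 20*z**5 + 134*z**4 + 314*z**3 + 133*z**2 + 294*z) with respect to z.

Factor the denominator: z*(z + 6)*(z + 7)**2*(z**2 + 1).
Partial-fraction decomposition: -(523*z - 1436)/(46250*(z**2 + 1)) - 12164679/(61250*(z + 7)) - 95771/(350*(z + 7)**2) + 15067/(74*(z + 6)) + 1/(98*z).
Integrate each term; A/(z−a) gives A·log|z−a|; the (Bz+D)/(z²+p²) term gives a log and an atan.

log(z)/98 + 15067*log(z + 6)/74 - 12164679*log(z + 7)/61250 - 523*log(z**2 + 1)/92500 + 718*atan(z)/23125 + 95771/(350*z + 2450) + C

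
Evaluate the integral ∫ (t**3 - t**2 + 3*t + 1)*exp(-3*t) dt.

(-t**3 - 3*t - 2)*exp(-3*t)/3 + C

Use integration by parts with u = t**3 - t**2 + 3*t + 1, dv = exp(-3*t) dt, so v = -exp(-3*t)/3.
Apply parts 3 times (tabular method): alternate signs, differentiate u down to 0, integrate dv up.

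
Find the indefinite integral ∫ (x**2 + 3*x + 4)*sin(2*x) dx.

-x**2*cos(2*x)/2 + x*sin(2*x)/2 - 3*x*cos(2*x)/2 + 3*sin(2*x)/4 - 7*cos(2*x)/4 + C

Use integration by parts with u = x**2 + 3*x + 4, dv = sin(2*x) dx, so v = -cos(2*x)/2.
Apply parts 2 times (tabular method): alternate signs, differentiate u down to 0, integrate dv up.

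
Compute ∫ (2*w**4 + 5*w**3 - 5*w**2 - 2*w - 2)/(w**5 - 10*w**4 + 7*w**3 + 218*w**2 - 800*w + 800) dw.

Factor the denominator: (w - 5)*(w - 4)**2*(w - 2)*(w + 5).
Partial-fraction decomposition: 254/(2835*(w + 5)) - 23/(42*(w - 2)) - 8987/(162*(w - 4)) - 371/(9*(w - 4)**2) + 869/(15*(w - 5)).
Integrate each term; A/(w−a) gives A·log|w−a|; A/(w−a)² gives −A/(w−a).

869*log(w - 5)/15 - 8987*log(w - 4)/162 - 23*log(w - 2)/42 + 254*log(w + 5)/2835 + 371/(9*w - 36) + C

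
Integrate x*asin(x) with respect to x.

Use integration by parts with u = arcsin(x), dv = x dx.
Then du = 1/sqrt(-x**2 + 1) dx.

x**2*asin(x)/2 + x*sqrt(-x**2 + 1)/4 - asin(x)/4 + C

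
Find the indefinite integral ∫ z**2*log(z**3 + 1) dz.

Let u = z**3 + 1, so du = (3*z**2) dz.
The integral becomes (1/3)·∫ log(u) du; integrate by parts with u′=log(u), dv′=du.

z**3*log(z**3 + 1)/3 - z**3/3 + log(z**3 + 1)/3 + C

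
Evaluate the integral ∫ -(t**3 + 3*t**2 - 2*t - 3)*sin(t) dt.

Use integration by parts with u = t**3 + 3*t**2 - 2*t - 3, dv = -sin(t) dt, so v = cos(t).
Apply parts 3 times (tabular method): alternate signs, differentiate u down to 0, integrate dv up.

t**3*cos(t) - 3*t**2*sin(t) + 3*t**2*cos(t) - 6*t*sin(t) - 8*t*cos(t) + 8*sin(t) - 9*cos(t) + C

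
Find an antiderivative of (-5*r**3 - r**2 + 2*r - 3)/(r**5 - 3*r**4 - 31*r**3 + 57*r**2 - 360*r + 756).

-1753*log(r - 7)/3770 + 43*log(r - 2)/520 + 343*log(r + 6)/1560 + 1837*log(r**2 + 9)/22620 - 743*atan(r/3)/3770 + C

Factor the denominator: (r - 7)*(r - 2)*(r + 6)*(r**2 + 9).
Partial-fraction decomposition: (1837*r - 6687)/(11310*(r**2 + 9)) + 343/(1560*(r + 6)) + 43/(520*(r - 2)) - 1753/(3770*(r - 7)).
Integrate each term; A/(r−a) gives A·log|r−a|; the (Br+D)/(r²+p²) term gives a log and an atan.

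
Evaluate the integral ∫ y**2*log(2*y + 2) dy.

Use integration by parts with u = log(2*y + 2), dv = y**2 dy.
Then du = 2/(2*y + 2) dy and v = y**3/3.

y**3*log(2*y + 2)/3 - y**3/9 + y**2/6 - y/3 + log(y + 1)/3 + C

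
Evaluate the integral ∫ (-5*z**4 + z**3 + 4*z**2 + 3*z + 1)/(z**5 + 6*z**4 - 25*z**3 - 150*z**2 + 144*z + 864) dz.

Factor the denominator: (z - 4)*(z - 3)*(z + 3)*(z + 4)*(z + 6).
Partial-fraction decomposition: -6569/(540*(z + 6)) + 1291/(112*(z + 4)) - 202/(63*(z + 3)) + 166/(189*(z - 3)) - 1139/(560*(z - 4)).
Integrate each term: A/(z−a) contributes A·log|z−a|.

-1139*log(z - 4)/560 + 166*log(z - 3)/189 - 202*log(z + 3)/63 + 1291*log(z + 4)/112 - 6569*log(z + 6)/540 + C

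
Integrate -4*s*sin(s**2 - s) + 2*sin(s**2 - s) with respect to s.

Let u = s**2 - s, so du = (2*s - 1) ds.
Rewriting, the integral becomes -2·∫ sin(u) du = -2·-cos(u).
Substituting back, u = s**2 - s.

2*cos(s**2 - s) + C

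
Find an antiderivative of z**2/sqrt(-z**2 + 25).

-z*sqrt(-z**2 + 25)/2 + 25*asin(z/5)/2 + C

Substitute z = 5·sin(θ), so dz = 5·cos(θ) dθ and the radical becomes sqrt(-z**2 + 25) = 5·cos(θ) by the Pythagorean identity.
Integrate the resulting trig expression in θ, then back-substitute θ = asin(z/5), sin(θ) = z/5, cos(θ) = sqrt(-z**2 + 25)/5 (absorbing any constant into C).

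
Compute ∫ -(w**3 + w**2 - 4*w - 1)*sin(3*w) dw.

Use integration by parts with u = w**3 + w**2 - 4*w - 1, dv = -sin(3*w) dw, so v = cos(3*w)/3.
Apply parts 3 times (tabular method): alternate signs, differentiate u down to 0, integrate dv up.

w**3*cos(3*w)/3 - w**2*sin(3*w)/3 + w**2*cos(3*w)/3 - 2*w*sin(3*w)/9 - 14*w*cos(3*w)/9 + 14*sin(3*w)/27 - 11*cos(3*w)/27 + C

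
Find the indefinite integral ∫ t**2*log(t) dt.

Use integration by parts with u = log(t), dv = t**2 dt.
Then du = 1/t dt and v = t**3/3.

t**3*log(t)/3 - t**3/9 + C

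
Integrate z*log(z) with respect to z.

z**2*log(z)/2 - z**2/4 + C

Use integration by parts with u = log(z), dv = z dz.
Then du = 1/z dz and v = z**2/2.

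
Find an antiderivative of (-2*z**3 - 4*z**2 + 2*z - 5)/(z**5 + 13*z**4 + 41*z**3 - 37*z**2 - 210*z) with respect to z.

log(z)/42 - 11*log(z - 2)/210 + 7*log(z + 3)/120 - 27*log(z + 5)/28 + 157*log(z + 7)/168 + C

Factor the denominator: z*(z - 2)*(z + 3)*(z + 5)*(z + 7).
Partial-fraction decomposition: 157/(168*(z + 7)) - 27/(28*(z + 5)) + 7/(120*(z + 3)) - 11/(210*(z - 2)) + 1/(42*z).
Integrate each term: A/(z−a) contributes A·log|z−a|.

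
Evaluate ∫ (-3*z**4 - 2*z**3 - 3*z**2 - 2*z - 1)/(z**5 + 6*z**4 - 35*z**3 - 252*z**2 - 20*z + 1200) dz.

-4441*log(z - 6)/4840 + 27*log(z - 2)/392 - 227*log(z + 4)/20 + 54539*log(z + 5)/5929 - 1691/(77*z + 385) + C

Factor the denominator: (z - 6)*(z - 2)*(z + 4)*(z + 5)**2.
Partial-fraction decomposition: 54539/(5929*(z + 5)) + 1691/(77*(z + 5)**2) - 227/(20*(z + 4)) + 27/(392*(z - 2)) - 4441/(4840*(z - 6)).
Integrate each term; A/(z−a) gives A·log|z−a|; A/(z−a)² gives −A/(z−a).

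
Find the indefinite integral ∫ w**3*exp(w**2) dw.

Let u = w², du = 2w dw; rewrite as (1/2)∫ u^1·exp(1u) du.
Now integrate by parts 1 time.

(w**2 - 1)*exp(w**2)/2 + C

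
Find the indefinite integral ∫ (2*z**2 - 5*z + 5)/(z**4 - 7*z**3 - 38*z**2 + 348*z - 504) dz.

189*log(z - 6)/2704 + log(z - 2)/48 - 46*log(z + 7)/507 - 47/(52*z - 312) + C

Factor the denominator: (z - 6)**2*(z - 2)*(z + 7).
Partial-fraction decomposition: -46/(507*(z + 7)) + 1/(48*(z - 2)) + 189/(2704*(z - 6)) + 47/(52*(z - 6)**2).
Integrate each term; A/(z−a) gives A·log|z−a|; A/(z−a)² gives −A/(z−a).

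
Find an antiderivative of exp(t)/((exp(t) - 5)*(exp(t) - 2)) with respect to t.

log(exp(t) - 5)/3 - log(exp(t) - 2)/3 + C

Let u = e^t, du = e^t dt.
The integral becomes ∫ du/((u-2)(u-5)); decompose into partial fractions.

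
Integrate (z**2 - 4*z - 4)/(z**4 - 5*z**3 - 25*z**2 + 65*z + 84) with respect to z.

Factor the denominator: (z - 7)*(z - 3)*(z + 1)*(z + 4).
Partial-fraction decomposition: -4/(33*(z + 4)) + 1/(96*(z + 1)) + 1/(16*(z - 3)) + 17/(352*(z - 7)).
Integrate each term: A/(z−a) contributes A·log|z−a|.

17*log(z - 7)/352 + log(z - 3)/16 + log(z + 1)/96 - 4*log(z + 4)/33 + C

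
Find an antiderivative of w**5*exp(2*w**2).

(2*w**4 - 2*w**2 + 1)*exp(2*w**2)/8 + C

Let u = w², du = 2w dw; rewrite as (1/2)∫ u^2·exp(2u) du.
Now integrate by parts 2 times.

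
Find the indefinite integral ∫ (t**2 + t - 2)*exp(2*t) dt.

(t**2 - 2)*exp(2*t)/2 + C

Use integration by parts with u = t**2 + t - 2, dv = exp(2*t) dt, so v = exp(2*t)/2.
Apply parts 2 times (tabular method): alternate signs, differentiate u down to 0, integrate dv up.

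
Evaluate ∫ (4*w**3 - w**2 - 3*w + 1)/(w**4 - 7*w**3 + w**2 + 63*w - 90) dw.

Factor the denominator: (w - 5)*(w - 3)*(w - 2)*(w + 3).
Partial-fraction decomposition: 107/(240*(w + 3)) + 23/(15*(w - 2)) - 91/(12*(w - 3)) + 461/(48*(w - 5)).
Integrate each term: A/(w−a) contributes A·log|w−a|.

461*log(w - 5)/48 - 91*log(w - 3)/12 + 23*log(w - 2)/15 + 107*log(w + 3)/240 + C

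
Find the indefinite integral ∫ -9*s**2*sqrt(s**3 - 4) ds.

Let u = s**3 - 4, so du = (3*s**2) ds.
Rewriting, the integral becomes -3·∫ √u du = -3·(2/3)u^(3/2).
Substituting back, u = s**3 - 4.

-2*(s**3 - 4)**(3/2) + C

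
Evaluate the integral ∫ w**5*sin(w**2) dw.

-w**4*cos(w**2)/2 + w**2*sin(w**2) + cos(w**2) + C

Let u = w², du = 2w dw; rewrite as (1/2)∫ u^2·sin(1u) du.
Now integrate by parts 2 times.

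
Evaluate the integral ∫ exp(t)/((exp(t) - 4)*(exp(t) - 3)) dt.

Let u = e^t, du = e^t dt.
The integral becomes ∫ du/((u-4)(u-3)); decompose into partial fractions.

log(exp(t) - 4) - log(exp(t) - 3) + C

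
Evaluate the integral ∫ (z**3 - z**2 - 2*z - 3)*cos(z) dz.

z**3*sin(z) - z**2*sin(z) + 3*z**2*cos(z) - 8*z*sin(z) - 2*z*cos(z) - sin(z) - 8*cos(z) + C

Use integration by parts with u = z**3 - z**2 - 2*z - 3, dv = cos(z) dz, so v = sin(z).
Apply parts 3 times (tabular method): alternate signs, differentiate u down to 0, integrate dv up.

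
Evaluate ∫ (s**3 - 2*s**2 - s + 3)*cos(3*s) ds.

Use integration by parts with u = s**3 - 2*s**2 - s + 3, dv = cos(3*s) ds, so v = sin(3*s)/3.
Apply parts 3 times (tabular method): alternate signs, differentiate u down to 0, integrate dv up.

s**3*sin(3*s)/3 - 2*s**2*sin(3*s)/3 + s**2*cos(3*s)/3 - 5*s*sin(3*s)/9 - 4*s*cos(3*s)/9 + 31*sin(3*s)/27 - 5*cos(3*s)/27 + C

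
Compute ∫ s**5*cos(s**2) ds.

s**4*sin(s**2)/2 + s**2*cos(s**2) - sin(s**2) + C

Let u = s², du = 2s ds; rewrite as (1/2)∫ u^2·cos(1u) du.
Now integrate by parts 2 times.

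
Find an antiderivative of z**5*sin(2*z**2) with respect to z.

-z**4*cos(2*z**2)/4 + z**2*sin(2*z**2)/4 + cos(2*z**2)/8 + C

Let u = z², du = 2z dz; rewrite as (1/2)∫ u^2·sin(2u) du.
Now integrate by parts 2 times.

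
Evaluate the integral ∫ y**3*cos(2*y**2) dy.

y**2*sin(2*y**2)/4 + cos(2*y**2)/8 + C

Let u = y², du = 2y dy; rewrite as (1/2)∫ u^1·cos(2u) du.
Now integrate by parts 1 time.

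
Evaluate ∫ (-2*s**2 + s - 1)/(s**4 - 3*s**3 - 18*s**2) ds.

Factor the denominator: s**2*(s - 6)*(s + 3).
Partial-fraction decomposition: 22/(81*(s + 3)) - 67/(324*(s - 6)) - 7/(108*s) + 1/(18*s**2).
Integrate each term; A/(s−a) gives A·log|s−a|; A/(s−a)² gives −A/(s−a).

-7*log(s)/108 - 67*log(s - 6)/324 + 22*log(s + 3)/81 - 1/(18*s) + C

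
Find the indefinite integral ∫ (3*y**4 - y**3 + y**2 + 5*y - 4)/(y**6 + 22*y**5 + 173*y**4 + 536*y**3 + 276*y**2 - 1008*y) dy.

log(y)/252 + log(y - 1)/490 + 103*log(y + 4)/30 + 73271*log(y + 6)/1764 - 1889*log(y + 7)/42 + 2053/(42*y + 252) + C

Factor the denominator: y*(y - 1)*(y + 4)*(y + 6)**2*(y + 7).
Partial-fraction decomposition: -1889/(42*(y + 7)) + 73271/(1764*(y + 6)) - 2053/(42*(y + 6)**2) + 103/(30*(y + 4)) + 1/(490*(y - 1)) + 1/(252*y).
Integrate each term; A/(y−a) gives A·log|y−a|; A/(y−a)² gives −A/(y−a).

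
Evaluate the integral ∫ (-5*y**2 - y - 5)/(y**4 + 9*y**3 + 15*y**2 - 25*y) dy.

Factor the denominator: y*(y - 1)*(y + 5)**2.
Partial-fraction decomposition: 19/(180*(y + 5)) - 25/(6*(y + 5)**2) - 11/(36*(y - 1)) + 1/(5*y).
Integrate each term; A/(y−a) gives A·log|y−a|; A/(y−a)² gives −A/(y−a).

log(y)/5 - 11*log(y - 1)/36 + 19*log(y + 5)/180 + 25/(6*y + 30) + C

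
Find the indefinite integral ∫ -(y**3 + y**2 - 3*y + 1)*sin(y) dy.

Use integration by parts with u = y**3 + y**2 - 3*y + 1, dv = -sin(y) dy, so v = cos(y).
Apply parts 3 times (tabular method): alternate signs, differentiate u down to 0, integrate dv up.

y**3*cos(y) - 3*y**2*sin(y) + y**2*cos(y) - 2*y*sin(y) - 9*y*cos(y) + 9*sin(y) - cos(y) + C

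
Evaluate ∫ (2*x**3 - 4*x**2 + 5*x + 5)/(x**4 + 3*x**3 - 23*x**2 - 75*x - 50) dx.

Factor the denominator: (x - 5)*(x + 1)*(x + 2)*(x + 5).
Partial-fraction decomposition: 37/(12*(x + 5)) - 37/(21*(x + 2)) + 1/(4*(x + 1)) + 3/(7*(x - 5)).
Integrate each term: A/(x−a) contributes A·log|x−a|.

3*log(x - 5)/7 + log(x + 1)/4 - 37*log(x + 2)/21 + 37*log(x + 5)/12 + C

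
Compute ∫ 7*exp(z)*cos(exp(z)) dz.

7*sin(exp(z)) + C

Let u = exp(z), so du = (exp(z)) dz.
Rewriting, the integral becomes 7·∫ cos(u) du = 7·sin(u).
Substituting back, u = exp(z).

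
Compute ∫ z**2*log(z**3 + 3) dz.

Let u = z**3 + 3, so du = (3*z**2) dz.
The integral becomes (1/3)·∫ log(u) du; integrate by parts with u′=log(u), dv′=du.

z**3*log(z**3 + 3)/3 - z**3/3 + log(z**3 + 3) + C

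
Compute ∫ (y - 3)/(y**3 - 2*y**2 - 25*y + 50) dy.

log(y - 5)/15 + log(y - 2)/21 - 4*log(y + 5)/35 + C

Factor the denominator: (y - 5)*(y - 2)*(y + 5).
Partial-fraction decomposition: -4/(35*(y + 5)) + 1/(21*(y - 2)) + 1/(15*(y - 5)).
Integrate each term: A/(y−a) contributes A·log|y−a|.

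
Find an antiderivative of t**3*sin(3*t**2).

Let u = t², du = 2t dt; rewrite as (1/2)∫ u^1·sin(3u) du.
Now integrate by parts 1 time.

-t**2*cos(3*t**2)/6 + sin(3*t**2)/18 + C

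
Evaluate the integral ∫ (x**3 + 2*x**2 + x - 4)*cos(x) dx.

x**3*sin(x) + 2*x**2*sin(x) + 3*x**2*cos(x) - 5*x*sin(x) + 4*x*cos(x) - 8*sin(x) - 5*cos(x) + C

Use integration by parts with u = x**3 + 2*x**2 + x - 4, dv = cos(x) dx, so v = sin(x).
Apply parts 3 times (tabular method): alternate signs, differentiate u down to 0, integrate dv up.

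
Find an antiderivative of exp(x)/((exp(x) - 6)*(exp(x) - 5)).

log(exp(x) - 6) - log(exp(x) - 5) + C

Let u = e^x, du = e^x dx.
The integral becomes ∫ du/((u-6)(u-5)); decompose into partial fractions.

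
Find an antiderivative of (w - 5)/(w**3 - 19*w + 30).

-log(w - 3)/4 + 3*log(w - 2)/7 - 5*log(w + 5)/28 + C

Factor the denominator: (w - 3)*(w - 2)*(w + 5).
Partial-fraction decomposition: -5/(28*(w + 5)) + 3/(7*(w - 2)) - 1/(4*(w - 3)).
Integrate each term: A/(w−a) contributes A·log|w−a|.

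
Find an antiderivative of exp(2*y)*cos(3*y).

3*exp(2*y)*sin(3*y)/13 + 2*exp(2*y)*cos(3*y)/13 + C

Let I denote the integral. Integrate by parts with u = cos(3*y), dv = exp(2*y) dy, so v = exp(2*y)/2: I = exp(2*y)*cos(3*y)/2 + (3/2)·∫ exp(2*y)*sin(3*y) dy.
Apply parts again with u = sin(3*y), dv = exp(2*y) dy: ∫ exp(2*y)*sin(3*y) dy = exp(2*y)*sin(3*y)/2 − (3/2)·I. Substituting back brings back I: I = 3*exp(2*y)*sin(3*y)/4 + exp(2*y)*cos(3*y)/2 − (9/4)·I.
Solving for I: (1 + 9/4)·I equals the remaining terms, so I = (4/13)·(3*exp(2*y)*sin(3*y)/4 + exp(2*y)*cos(3*y)/2).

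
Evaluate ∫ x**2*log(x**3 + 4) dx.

x**3*log(x**3 + 4)/3 - x**3/3 + 4*log(x**3 + 4)/3 + C

Let u = x**3 + 4, so du = (3*x**2) dx.
The integral becomes (1/3)·∫ log(u) du; integrate by parts with u′=log(u), dv′=du.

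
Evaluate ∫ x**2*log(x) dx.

Use integration by parts with u = log(x), dv = x**2 dx.
Then du = 1/x dx and v = x**3/3.

x**3*log(x)/3 - x**3/9 + C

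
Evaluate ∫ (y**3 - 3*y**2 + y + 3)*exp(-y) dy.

Use integration by parts with u = y**3 - 3*y**2 + y + 3, dv = exp(-y) dy, so v = -exp(-y).
Apply parts 3 times (tabular method): alternate signs, differentiate u down to 0, integrate dv up.

(-y**3 - y - 4)*exp(-y) + C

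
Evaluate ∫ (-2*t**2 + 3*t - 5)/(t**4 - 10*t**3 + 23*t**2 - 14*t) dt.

Factor the denominator: t*(t - 7)*(t - 2)*(t - 1).
Partial-fraction decomposition: -2/(3*(t - 1)) + 7/(10*(t - 2)) - 41/(105*(t - 7)) + 5/(14*t).
Integrate each term: A/(t−a) contributes A·log|t−a|.

5*log(t)/14 - 41*log(t - 7)/105 + 7*log(t - 2)/10 - 2*log(t - 1)/3 + C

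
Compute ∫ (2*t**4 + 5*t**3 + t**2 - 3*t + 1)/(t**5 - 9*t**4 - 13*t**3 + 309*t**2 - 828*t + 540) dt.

3691*log(t - 6)/180 - 943*log(t - 5)/44 + 149*log(t - 3)/54 - 3*log(t - 1)/140 + 1567*log(t + 6)/8316 + C

Factor the denominator: (t - 6)*(t - 5)*(t - 3)*(t - 1)*(t + 6).
Partial-fraction decomposition: 1567/(8316*(t + 6)) - 3/(140*(t - 1)) + 149/(54*(t - 3)) - 943/(44*(t - 5)) + 3691/(180*(t - 6)).
Integrate each term: A/(t−a) contributes A·log|t−a|.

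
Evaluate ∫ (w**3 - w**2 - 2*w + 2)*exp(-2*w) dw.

(-4*w**3 - 2*w**2 + 6*w - 5)*exp(-2*w)/8 + C

Use integration by parts with u = w**3 - w**2 - 2*w + 2, dv = exp(-2*w) dw, so v = -exp(-2*w)/2.
Apply parts 3 times (tabular method): alternate signs, differentiate u down to 0, integrate dv up.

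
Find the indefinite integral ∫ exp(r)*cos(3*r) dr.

3*exp(r)*sin(3*r)/10 + exp(r)*cos(3*r)/10 + C

Let I denote the integral. Integrate by parts with u = cos(3*r), dv = exp(r) dr, so v = exp(r): I = exp(r)*cos(3*r) + 3·∫ exp(r)*sin(3*r) dr.
Apply parts again with u = sin(3*r), dv = exp(r) dr: ∫ exp(r)*sin(3*r) dr = exp(r)*sin(3*r) − 3·I. Substituting back brings back I: I = 3*exp(r)*sin(3*r) + exp(r)*cos(3*r) − 9·I.
Solving for I: (1 + 9)·I equals the remaining terms, so I = (1/10)·(3*exp(r)*sin(3*r) + exp(r)*cos(3*r)).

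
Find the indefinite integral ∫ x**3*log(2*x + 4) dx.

x**4*log(2*x + 4)/4 - x**4/16 + x**3/6 - x**2/2 + 2*x - 4*log(x + 2) + C

Use integration by parts with u = log(2*x + 4), dv = x**3 dx.
Then du = 2/(2*x + 4) dx and v = x**4/4.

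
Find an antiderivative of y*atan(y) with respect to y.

Use integration by parts with u = arctan(y), dv = y dy.
Then du = 1/(y**2 + 1) dy.

y**2*atan(y)/2 - y/2 + atan(y)/2 + C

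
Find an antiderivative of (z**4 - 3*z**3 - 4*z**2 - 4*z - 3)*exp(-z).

Use integration by parts with u = z**4 - 3*z**3 - 4*z**2 - 4*z - 3, dv = exp(-z) dz, so v = -exp(-z).
Apply parts 4 times (tabular method): alternate signs, differentiate u down to 0, integrate dv up.

(-z**4 - z**3 + z**2 + 6*z + 9)*exp(-z) + C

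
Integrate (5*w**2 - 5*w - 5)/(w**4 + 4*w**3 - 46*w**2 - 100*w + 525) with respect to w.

Factor the denominator: (w - 5)*(w - 3)*(w + 5)*(w + 7).
Partial-fraction decomposition: -55/(48*(w + 7)) + 29/(32*(w + 5)) - 5/(32*(w - 3)) + 19/(48*(w - 5)).
Integrate each term: A/(w−a) contributes A·log|w−a|.

19*log(w - 5)/48 - 5*log(w - 3)/32 + 29*log(w + 5)/32 - 55*log(w + 7)/48 + C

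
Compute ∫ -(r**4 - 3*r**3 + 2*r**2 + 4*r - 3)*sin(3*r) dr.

r**4*cos(3*r)/3 - 4*r**3*sin(3*r)/9 - r**3*cos(3*r) + r**2*sin(3*r) + 2*r**2*cos(3*r)/9 - 4*r*sin(3*r)/27 + 2*r*cos(3*r) - 2*sin(3*r)/3 - 85*cos(3*r)/81 + C

Use integration by parts with u = r**4 - 3*r**3 + 2*r**2 + 4*r - 3, dv = -sin(3*r) dr, so v = cos(3*r)/3.
Apply parts 4 times (tabular method): alternate signs, differentiate u down to 0, integrate dv up.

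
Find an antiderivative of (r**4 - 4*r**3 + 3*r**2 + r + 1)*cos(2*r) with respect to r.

r**4*sin(2*r)/2 - 2*r**3*sin(2*r) + r**3*cos(2*r) - 3*r**2*cos(2*r) + 7*r*sin(2*r)/2 + sin(2*r)/2 + 7*cos(2*r)/4 + C

Use integration by parts with u = r**4 - 4*r**3 + 3*r**2 + r + 1, dv = cos(2*r) dr, so v = sin(2*r)/2.
Apply parts 4 times (tabular method): alternate signs, differentiate u down to 0, integrate dv up.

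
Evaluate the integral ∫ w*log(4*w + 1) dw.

Use integration by parts with u = log(4*w + 1), dv = w dw.
Then du = 4/(4*w + 1) dw and v = w**2/2.

w**2*log(4*w + 1)/2 - w**2/4 + w/8 - log(4*w + 1)/32 + C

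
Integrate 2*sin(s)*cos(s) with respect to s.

Let u = cos(s), so du = (-sin(s)) ds.
Rewriting, the integral becomes -2·∫ u^1 du = -2·u^2/2.
Substituting back, u = cos(s).

-cos(s)**2 + C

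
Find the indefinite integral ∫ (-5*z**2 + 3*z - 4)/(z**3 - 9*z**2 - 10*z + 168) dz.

Factor the denominator: (z - 7)*(z - 6)*(z + 4).
Partial-fraction decomposition: -48/(55*(z + 4)) + 83/(5*(z - 6)) - 228/(11*(z - 7)).
Integrate each term: A/(z−a) contributes A·log|z−a|.

-228*log(z - 7)/11 + 83*log(z - 6)/5 - 48*log(z + 4)/55 + C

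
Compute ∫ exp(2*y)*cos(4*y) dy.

exp(2*y)*sin(4*y)/5 + exp(2*y)*cos(4*y)/10 + C

Let I denote the integral. Integrate by parts with u = cos(4*y), dv = exp(2*y) dy, so v = exp(2*y)/2: I = exp(2*y)*cos(4*y)/2 + 2·∫ exp(2*y)*sin(4*y) dy.
Apply parts again with u = sin(4*y), dv = exp(2*y) dy: ∫ exp(2*y)*sin(4*y) dy = exp(2*y)*sin(4*y)/2 − 2·I. Substituting back brings back I: I = exp(2*y)*sin(4*y) + exp(2*y)*cos(4*y)/2 − 4·I.
Solving for I: (1 + 4)·I equals the remaining terms, so I = (1/5)·(exp(2*y)*sin(4*y) + exp(2*y)*cos(4*y)/2).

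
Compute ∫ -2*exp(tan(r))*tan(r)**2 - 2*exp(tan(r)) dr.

Let u = tan(r), so du = (tan(r)**2 + 1) dr.
Rewriting, the integral becomes -2·∫ e^u du = -2·e^u.
Substituting back, u = tan(r).

-2*exp(tan(r)) + C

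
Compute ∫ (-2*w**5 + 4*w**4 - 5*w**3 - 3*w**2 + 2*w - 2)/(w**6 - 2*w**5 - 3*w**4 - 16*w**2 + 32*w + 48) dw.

-16*log(w - 3)/13 + 25*log(w - 2)/48 + log(w + 1)/15 - 15*log(w + 2)/16 - 109*log(w**2 + 4)/520 + 219*atan(w/2)/520 + C

Factor the denominator: (w - 3)*(w - 2)*(w + 1)*(w + 2)*(w**2 + 4).
Partial-fraction decomposition: -(109*w - 219)/(260*(w**2 + 4)) - 15/(16*(w + 2)) + 1/(15*(w + 1)) + 25/(48*(w - 2)) - 16/(13*(w - 3)).
Integrate each term; A/(w−a) gives A·log|w−a|; the (Bw+D)/(w²+p²) term gives a log and an atan.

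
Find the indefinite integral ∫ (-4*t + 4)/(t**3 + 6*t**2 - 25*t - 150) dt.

Factor the denominator: (t - 5)*(t + 5)*(t + 6).
Partial-fraction decomposition: 28/(11*(t + 6)) - 12/(5*(t + 5)) - 8/(55*(t - 5)).
Integrate each term: A/(t−a) contributes A·log|t−a|.

-8*log(t - 5)/55 - 12*log(t + 5)/5 + 28*log(t + 6)/11 + C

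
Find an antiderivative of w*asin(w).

w**2*asin(w)/2 + w*sqrt(-w**2 + 1)/4 - asin(w)/4 + C

Use integration by parts with u = arcsin(w), dv = w dw.
Then du = 1/sqrt(-w**2 + 1) dw.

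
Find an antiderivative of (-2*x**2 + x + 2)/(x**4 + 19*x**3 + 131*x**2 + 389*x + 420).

-19*log(x + 3)/8 + 34*log(x + 4)/3 - 53*log(x + 5)/4 + 103*log(x + 7)/24 + C

Factor the denominator: (x + 3)*(x + 4)*(x + 5)*(x + 7).
Partial-fraction decomposition: 103/(24*(x + 7)) - 53/(4*(x + 5)) + 34/(3*(x + 4)) - 19/(8*(x + 3)).
Integrate each term: A/(x−a) contributes A·log|x−a|.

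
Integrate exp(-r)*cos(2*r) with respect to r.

2*exp(-r)*sin(2*r)/5 - exp(-r)*cos(2*r)/5 + C

Let I denote the integral. Integrate by parts with u = cos(2*r), dv = exp(-r) dr, so v = -exp(-r): I = -exp(-r)*cos(2*r) − 2·∫ exp(-r)*sin(2*r) dr.
Apply parts again with u = sin(2*r), dv = exp(-r) dr: ∫ exp(-r)*sin(2*r) dr = -exp(-r)*sin(2*r) + 2·I. Substituting back brings back I: I = 2*exp(-r)*sin(2*r) - exp(-r)*cos(2*r) − 4·I.
Solving for I: (1 + 4)·I equals the remaining terms, so I = (1/5)·(2*exp(-r)*sin(2*r) - exp(-r)*cos(2*r)).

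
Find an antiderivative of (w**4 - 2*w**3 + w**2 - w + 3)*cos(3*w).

Use integration by parts with u = w**4 - 2*w**3 + w**2 - w + 3, dv = cos(3*w) dw, so v = sin(3*w)/3.
Apply parts 4 times (tabular method): alternate signs, differentiate u down to 0, integrate dv up.

w**4*sin(3*w)/3 - 2*w**3*sin(3*w)/3 + 4*w**3*cos(3*w)/9 - w**2*sin(3*w)/9 - 2*w**2*cos(3*w)/3 + w*sin(3*w)/9 - 2*w*cos(3*w)/27 + 83*sin(3*w)/81 + cos(3*w)/27 + C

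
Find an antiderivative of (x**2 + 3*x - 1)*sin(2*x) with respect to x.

Use integration by parts with u = x**2 + 3*x - 1, dv = sin(2*x) dx, so v = -cos(2*x)/2.
Apply parts 2 times (tabular method): alternate signs, differentiate u down to 0, integrate dv up.

-x**2*cos(2*x)/2 + x*sin(2*x)/2 - 3*x*cos(2*x)/2 + 3*sin(2*x)/4 + 3*cos(2*x)/4 + C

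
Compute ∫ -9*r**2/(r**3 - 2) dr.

-3*log(r**3 - 2) + C

Let u = r**3 - 2, so du = (3*r**2) dr.
Rewriting, the integral becomes -3·∫ 1/u du = -3·log(u).
Substituting back, u = r**3 - 2.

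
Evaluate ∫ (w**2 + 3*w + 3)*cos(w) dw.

w**2*sin(w) + 3*w*sin(w) + 2*w*cos(w) + sin(w) + 3*cos(w) + C

Use integration by parts with u = w**2 + 3*w + 3, dv = cos(w) dw, so v = sin(w).
Apply parts 2 times (tabular method): alternate signs, differentiate u down to 0, integrate dv up.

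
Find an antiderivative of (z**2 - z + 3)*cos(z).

Use integration by parts with u = z**2 - z + 3, dv = cos(z) dz, so v = sin(z).
Apply parts 2 times (tabular method): alternate signs, differentiate u down to 0, integrate dv up.

z**2*sin(z) - z*sin(z) + 2*z*cos(z) + sin(z) - cos(z) + C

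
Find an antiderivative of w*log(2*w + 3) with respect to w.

Use integration by parts with u = log(2*w + 3), dv = w dw.
Then du = 2/(2*w + 3) dw and v = w**2/2.

w**2*log(2*w + 3)/2 - w**2/4 + 3*w/4 - 9*log(2*w + 3)/8 + C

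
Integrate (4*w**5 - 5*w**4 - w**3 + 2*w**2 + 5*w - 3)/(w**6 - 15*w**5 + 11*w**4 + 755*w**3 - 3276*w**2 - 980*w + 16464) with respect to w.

-2667557*log(w - 7)/23814 + 24507*log(w - 6)/208 - 2801*log(w - 4)/1188 - 41*log(w + 2)/3888 + 7883*log(w + 7)/14014 - 27505/(189*w - 1323) + C

Factor the denominator: (w - 7)**2*(w - 6)*(w - 4)*(w + 2)*(w + 7).
Partial-fraction decomposition: 7883/(14014*(w + 7)) - 41/(3888*(w + 2)) - 2801/(1188*(w - 4)) + 24507/(208*(w - 6)) - 2667557/(23814*(w - 7)) + 27505/(189*(w - 7)**2).
Integrate each term; A/(w−a) gives A·log|w−a|; A/(w−a)² gives −A/(w−a).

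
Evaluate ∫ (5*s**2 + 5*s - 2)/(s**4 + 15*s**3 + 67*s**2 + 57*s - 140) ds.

log(s - 1)/30 - 58*log(s + 4)/15 + 49*log(s + 5)/6 - 13*log(s + 7)/3 + C

Factor the denominator: (s - 1)*(s + 4)*(s + 5)*(s + 7).
Partial-fraction decomposition: -13/(3*(s + 7)) + 49/(6*(s + 5)) - 58/(15*(s + 4)) + 1/(30*(s - 1)).
Integrate each term: A/(s−a) contributes A·log|s−a|.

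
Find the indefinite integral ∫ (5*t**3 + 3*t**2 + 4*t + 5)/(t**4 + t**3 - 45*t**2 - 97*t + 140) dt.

1895*log(t - 7)/792 - 17*log(t - 1)/180 - 283*log(t + 4)/55 + 565*log(t + 5)/72 + C

Factor the denominator: (t - 7)*(t - 1)*(t + 4)*(t + 5).
Partial-fraction decomposition: 565/(72*(t + 5)) - 283/(55*(t + 4)) - 17/(180*(t - 1)) + 1895/(792*(t - 7)).
Integrate each term: A/(t−a) contributes A·log|t−a|.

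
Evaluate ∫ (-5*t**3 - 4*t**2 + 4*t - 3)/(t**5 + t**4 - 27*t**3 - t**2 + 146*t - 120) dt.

-53*log(t - 4)/54 + 51*log(t - 2)/70 - log(t - 1)/9 - 3*log(t + 3)/10 + 251*log(t + 5)/378 + C

Factor the denominator: (t - 4)*(t - 2)*(t - 1)*(t + 3)*(t + 5).
Partial-fraction decomposition: 251/(378*(t + 5)) - 3/(10*(t + 3)) - 1/(9*(t - 1)) + 51/(70*(t - 2)) - 53/(54*(t - 4)).
Integrate each term: A/(t−a) contributes A·log|t−a|.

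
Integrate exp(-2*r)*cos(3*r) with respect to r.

3*exp(-2*r)*sin(3*r)/13 - 2*exp(-2*r)*cos(3*r)/13 + C

Let I denote the integral. Integrate by parts with u = cos(3*r), dv = exp(-2*r) dr, so v = -exp(-2*r)/2: I = -exp(-2*r)*cos(3*r)/2 − (3/2)·∫ exp(-2*r)*sin(3*r) dr.
Apply parts again with u = sin(3*r), dv = exp(-2*r) dr: ∫ exp(-2*r)*sin(3*r) dr = -exp(-2*r)*sin(3*r)/2 + (3/2)·I. Substituting back brings back I: I = 3*exp(-2*r)*sin(3*r)/4 - exp(-2*r)*cos(3*r)/2 − (9/4)·I.
Solving for I: (1 + 9/4)·I equals the remaining terms, so I = (4/13)·(3*exp(-2*r)*sin(3*r)/4 - exp(-2*r)*cos(3*r)/2).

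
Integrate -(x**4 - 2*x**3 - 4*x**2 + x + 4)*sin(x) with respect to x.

x**4*cos(x) - 4*x**3*sin(x) - 2*x**3*cos(x) + 6*x**2*sin(x) - 16*x**2*cos(x) + 32*x*sin(x) + 13*x*cos(x) - 13*sin(x) + 36*cos(x) + C

Use integration by parts with u = x**4 - 2*x**3 - 4*x**2 + x + 4, dv = -sin(x) dx, so v = cos(x).
Apply parts 4 times (tabular method): alternate signs, differentiate u down to 0, integrate dv up.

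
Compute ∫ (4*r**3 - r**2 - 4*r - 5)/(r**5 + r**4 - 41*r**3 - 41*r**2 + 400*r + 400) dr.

5*log(r - 5)/6 - 73*log(r - 4)/120 - log(r + 1)/60 + 29*log(r + 4)/24 - 17*log(r + 5)/12 + C

Factor the denominator: (r - 5)*(r - 4)*(r + 1)*(r + 4)*(r + 5).
Partial-fraction decomposition: -17/(12*(r + 5)) + 29/(24*(r + 4)) - 1/(60*(r + 1)) - 73/(120*(r - 4)) + 5/(6*(r - 5)).
Integrate each term: A/(r−a) contributes A·log|r−a|.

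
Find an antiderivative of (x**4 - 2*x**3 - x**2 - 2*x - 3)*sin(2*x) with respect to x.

-x**4*cos(2*x)/2 + x**3*sin(2*x) + x**3*cos(2*x) - 3*x**2*sin(2*x)/2 + 2*x**2*cos(2*x) - 2*x*sin(2*x) - x*cos(2*x)/2 + sin(2*x)/4 + cos(2*x)/2 + C

Use integration by parts with u = x**4 - 2*x**3 - x**2 - 2*x - 3, dv = sin(2*x) dx, so v = -cos(2*x)/2.
Apply parts 4 times (tabular method): alternate signs, differentiate u down to 0, integrate dv up.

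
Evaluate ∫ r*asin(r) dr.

Use integration by parts with u = arcsin(r), dv = r dr.
Then du = 1/sqrt(-r**2 + 1) dr.

r**2*asin(r)/2 + r*sqrt(-r**2 + 1)/4 - asin(r)/4 + C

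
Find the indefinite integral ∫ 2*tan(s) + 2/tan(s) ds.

2*log(tan(s)) + C

Let u = tan(s), so du = (tan(s)**2 + 1) ds.
Rewriting, the integral becomes 2·∫ 1/u du = 2·log(u).
Substituting back, u = tan(s).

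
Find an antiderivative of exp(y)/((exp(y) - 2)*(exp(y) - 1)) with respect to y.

log(exp(y) - 2) - log(exp(y) - 1) + C

Let u = e^y, du = e^y dy.
The integral becomes ∫ du/((u-2)(u-1)); decompose into partial fractions.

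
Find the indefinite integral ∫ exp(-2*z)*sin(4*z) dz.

-exp(-2*z)*sin(4*z)/10 - exp(-2*z)*cos(4*z)/5 + C

Let I denote the integral. Integrate by parts with u = sin(4*z), dv = exp(-2*z) dz, so v = -exp(-2*z)/2: I = -exp(-2*z)*sin(4*z)/2 + 2·∫ exp(-2*z)*cos(4*z) dz.
Apply parts again with u = cos(4*z), dv = exp(-2*z) dz: ∫ exp(-2*z)*cos(4*z) dz = -exp(-2*z)*cos(4*z)/2 − 2·I. Substituting back brings back I: I = -exp(-2*z)*sin(4*z)/2 - exp(-2*z)*cos(4*z) − 4·I.
Solving for I: (1 + 4)·I equals the remaining terms, so I = (1/5)·(-exp(-2*z)*sin(4*z)/2 - exp(-2*z)*cos(4*z)).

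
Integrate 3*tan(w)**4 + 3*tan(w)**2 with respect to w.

Let u = tan(w), so du = (tan(w)**2 + 1) dw.
Rewriting, the integral becomes 3·∫ u^2 du = 3·u^3/3.
Substituting back, u = tan(w).

tan(w)**3 + C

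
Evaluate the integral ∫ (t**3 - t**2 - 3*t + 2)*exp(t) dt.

Use integration by parts with u = t**3 - t**2 - 3*t + 2, dv = exp(t) dt, so v = exp(t).
Apply parts 3 times (tabular method): alternate signs, differentiate u down to 0, integrate dv up.

(t**3 - 4*t**2 + 5*t - 3)*exp(t) + C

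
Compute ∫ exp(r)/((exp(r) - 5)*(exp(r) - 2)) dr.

log(exp(r) - 5)/3 - log(exp(r) - 2)/3 + C

Let u = e^r, du = e^r dr.
The integral becomes ∫ du/((u-5)(u-2)); decompose into partial fractions.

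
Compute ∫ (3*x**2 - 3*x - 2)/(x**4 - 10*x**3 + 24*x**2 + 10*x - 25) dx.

17*log(x - 5)/144 - log(x - 1)/16 - log(x + 1)/18 - 29/(12*x - 60) + C

Factor the denominator: (x - 5)**2*(x - 1)*(x + 1).
Partial-fraction decomposition: -1/(18*(x + 1)) - 1/(16*(x - 1)) + 17/(144*(x - 5)) + 29/(12*(x - 5)**2).
Integrate each term; A/(x−a) gives A·log|x−a|; A/(x−a)² gives −A/(x−a).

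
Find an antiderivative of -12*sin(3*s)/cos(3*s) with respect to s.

4*log(cos(3*s)) + C

Let u = cos(3*s), so du = (-3*sin(3*s)) ds.
Rewriting, the integral becomes 4·∫ 1/u du = 4·log(u).
Substituting back, u = cos(3*s).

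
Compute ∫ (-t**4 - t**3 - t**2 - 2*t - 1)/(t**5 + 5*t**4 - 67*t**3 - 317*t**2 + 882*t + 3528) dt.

-18*log(t - 7)/35 + 23*log(t - 4)/154 - 29*log(t + 3)/420 + 17*log(t + 6)/6 - 1047*log(t + 7)/308 + C

Factor the denominator: (t - 7)*(t - 4)*(t + 3)*(t + 6)*(t + 7).
Partial-fraction decomposition: -1047/(308*(t + 7)) + 17/(6*(t + 6)) - 29/(420*(t + 3)) + 23/(154*(t - 4)) - 18/(35*(t - 7)).
Integrate each term: A/(t−a) contributes A·log|t−a|.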